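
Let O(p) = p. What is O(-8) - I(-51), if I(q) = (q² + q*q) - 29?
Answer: -5181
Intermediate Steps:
I(q) = -29 + 2*q² (I(q) = (q² + q²) - 29 = 2*q² - 29 = -29 + 2*q²)
O(-8) - I(-51) = -8 - (-29 + 2*(-51)²) = -8 - (-29 + 2*2601) = -8 - (-29 + 5202) = -8 - 1*5173 = -8 - 5173 = -5181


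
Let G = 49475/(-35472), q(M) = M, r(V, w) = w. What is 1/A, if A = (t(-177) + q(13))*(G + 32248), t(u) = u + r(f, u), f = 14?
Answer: -35472/390053389121 ≈ -9.0941e-8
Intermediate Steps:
G = -49475/35472 (G = 49475*(-1/35472) = -49475/35472 ≈ -1.3948)
t(u) = 2*u (t(u) = u + u = 2*u)
A = -390053389121/35472 (A = (2*(-177) + 13)*(-49475/35472 + 32248) = (-354 + 13)*(1143851581/35472) = -341*1143851581/35472 = -390053389121/35472 ≈ -1.0996e+7)
1/A = 1/(-390053389121/35472) = -35472/390053389121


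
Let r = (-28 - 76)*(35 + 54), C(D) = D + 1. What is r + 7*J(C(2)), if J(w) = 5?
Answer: -9221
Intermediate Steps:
C(D) = 1 + D
r = -9256 (r = -104*89 = -9256)
r + 7*J(C(2)) = -9256 + 7*5 = -9256 + 35 = -9221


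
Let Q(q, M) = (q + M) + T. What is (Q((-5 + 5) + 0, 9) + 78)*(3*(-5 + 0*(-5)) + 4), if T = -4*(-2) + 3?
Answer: -1078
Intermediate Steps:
T = 11 (T = 8 + 3 = 11)
Q(q, M) = 11 + M + q (Q(q, M) = (q + M) + 11 = (M + q) + 11 = 11 + M + q)
(Q((-5 + 5) + 0, 9) + 78)*(3*(-5 + 0*(-5)) + 4) = ((11 + 9 + ((-5 + 5) + 0)) + 78)*(3*(-5 + 0*(-5)) + 4) = ((11 + 9 + (0 + 0)) + 78)*(3*(-5 + 0) + 4) = ((11 + 9 + 0) + 78)*(3*(-5) + 4) = (20 + 78)*(-15 + 4) = 98*(-11) = -1078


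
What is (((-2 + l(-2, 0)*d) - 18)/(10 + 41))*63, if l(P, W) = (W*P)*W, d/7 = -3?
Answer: -420/17 ≈ -24.706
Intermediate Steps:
d = -21 (d = 7*(-3) = -21)
l(P, W) = P*W² (l(P, W) = (P*W)*W = P*W²)
(((-2 + l(-2, 0)*d) - 18)/(10 + 41))*63 = (((-2 - 2*0²*(-21)) - 18)/(10 + 41))*63 = (((-2 - 2*0*(-21)) - 18)/51)*63 = (((-2 + 0*(-21)) - 18)*(1/51))*63 = (((-2 + 0) - 18)*(1/51))*63 = ((-2 - 18)*(1/51))*63 = -20*1/51*63 = -20/51*63 = -420/17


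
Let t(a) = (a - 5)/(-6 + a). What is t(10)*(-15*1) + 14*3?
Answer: 93/4 ≈ 23.250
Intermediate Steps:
t(a) = (-5 + a)/(-6 + a)
t(10)*(-15*1) + 14*3 = ((-5 + 10)/(-6 + 10))*(-15*1) + 14*3 = (5/4)*(-15) + 42 = -75/4 + 42 = 93/4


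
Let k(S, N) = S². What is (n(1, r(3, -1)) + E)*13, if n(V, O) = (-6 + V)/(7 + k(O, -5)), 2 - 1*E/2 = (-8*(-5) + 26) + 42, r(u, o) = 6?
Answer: -118573/43 ≈ -2757.5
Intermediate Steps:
E = -212 (E = 4 - 2*((-8*(-5) + 26) + 42) = 4 - 2*((40 + 26) + 42) = 4 - 2*(66 + 42) = 4 - 2*108 = 4 - 216 = -212)
n(V, O) = (-6 + V)/(7 + O²)
(n(1, r(3, -1)) + E)*13 = ((-6 + 1)/(7 + 6²) - 212)*13 = (-5/(7 + 36) - 212)*13 = (-5/43 - 212)*13 = -9121/43*13 = -118573/43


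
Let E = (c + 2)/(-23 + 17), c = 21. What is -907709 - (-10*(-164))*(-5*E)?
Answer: -2817427/3 ≈ -9.3914e+5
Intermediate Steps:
E = -23/6 (E = (21 + 2)/(-23 + 17) = 23/(-6) = 23*(-⅙) = -23/6 ≈ -3.8333)
-907709 - (-10*(-164))*(-5*E) = -907709 - (-10*(-164))*(-5*(-23/6)) = -907709 - 1640*115/6 = -907709 - 1*94300/3 = -907709 - 94300/3 = -2817427/3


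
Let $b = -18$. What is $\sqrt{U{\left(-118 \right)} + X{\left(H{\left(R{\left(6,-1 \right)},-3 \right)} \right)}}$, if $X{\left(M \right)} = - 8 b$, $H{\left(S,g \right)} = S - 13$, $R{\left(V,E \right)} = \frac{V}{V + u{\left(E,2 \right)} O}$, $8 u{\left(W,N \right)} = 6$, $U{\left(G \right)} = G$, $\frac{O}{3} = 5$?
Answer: $\sqrt{26} \approx 5.099$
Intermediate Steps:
$O = 15$ ($O = 3 \cdot 5 = 15$)
$u{\left(W,N \right)} = \frac{3}{4}$ ($u{\left(W,N \right)} = \frac{1}{8} \cdot 6 = \frac{3}{4}$)
$R{\left(V,E \right)} = \frac{V}{\frac{45}{4} + V}$ ($R{\left(V,E \right)} = \frac{V}{V + \frac{3}{4} \cdot 15} = \frac{V}{V + \frac{45}{4}} = \frac{V}{\frac{45}{4} + V}$)
$H{\left(S,g \right)} = -13 + S$
$X{\left(M \right)} = 144$ ($X{\left(M \right)} = \left(-8\right) \left(-18\right) = 144$)
$\sqrt{U{\left(-118 \right)} + X{\left(H{\left(R{\left(6,-1 \right)},-3 \right)} \right)}} = \sqrt{-118 + 144} = \sqrt{26}$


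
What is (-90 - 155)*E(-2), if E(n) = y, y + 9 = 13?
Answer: -980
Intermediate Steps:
y = 4 (y = -9 + 13 = 4)
E(n) = 4
(-90 - 155)*E(-2) = (-90 - 155)*4 = -245*4 = -980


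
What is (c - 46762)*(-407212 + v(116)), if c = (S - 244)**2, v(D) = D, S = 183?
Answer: 17521818936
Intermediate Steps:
c = 3721 (c = (183 - 244)**2 = (-61)**2 = 3721)
(c - 46762)*(-407212 + v(116)) = (3721 - 46762)*(-407212 + 116) = -43041*(-407096) = 17521818936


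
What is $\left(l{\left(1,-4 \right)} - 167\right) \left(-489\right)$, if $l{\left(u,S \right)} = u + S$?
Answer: $83130$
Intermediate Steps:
$l{\left(u,S \right)} = S + u$
$\left(l{\left(1,-4 \right)} - 167\right) \left(-489\right) = \left(\left(-4 + 1\right) - 167\right) \left(-489\right) = \left(-3 - 167\right) \left(-489\right) = \left(-170\right) \left(-489\right) = 83130$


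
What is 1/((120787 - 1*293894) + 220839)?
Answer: 1/47732 ≈ 2.0950e-5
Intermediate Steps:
1/((120787 - 1*293894) + 220839) = 1/((120787 - 293894) + 220839) = 1/(-173107 + 220839) = 1/47732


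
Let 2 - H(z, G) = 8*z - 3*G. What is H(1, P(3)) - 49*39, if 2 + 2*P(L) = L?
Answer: -3831/2 ≈ -1915.5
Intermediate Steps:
P(L) = -1 + L/2
H(z, G) = 2 - 8*z + 3*G (H(z, G) = 2 - (8*z - 3*G) = 2 - (-3*G + 8*z) = 2 + (-8*z + 3*G) = 2 - 8*z + 3*G)
H(1, P(3)) - 49*39 = (2 - 8*1 + 3*(-1 + (1/2)*3)) - 49*39 = (2 - 8 + 3*(-1 + 3/2)) - 1911 = (2 - 8 + 3*(1/2)) - 1911 = (2 - 8 + 3/2) - 1911 = -9/2 - 1911 = -3831/2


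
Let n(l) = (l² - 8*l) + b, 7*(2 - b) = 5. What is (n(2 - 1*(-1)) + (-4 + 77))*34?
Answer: 14110/7 ≈ 2015.7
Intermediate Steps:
b = 9/7 (b = 2 - ⅐*5 = 2 - 5/7 = 9/7 ≈ 1.2857)
n(l) = 9/7 + l² - 8*l (n(l) = (l² - 8*l) + 9/7 = 9/7 + l² - 8*l)
(n(2 - 1*(-1)) + (-4 + 77))*34 = ((9/7 + (2 - 1*(-1))² - 8*(2 - 1*(-1))) + (-4 + 77))*34 = ((9/7 + (2 + 1)² - 8*(2 + 1)) + 73)*34 = ((9/7 + 3² - 8*3) + 73)*34 = ((9/7 + 9 - 24) + 73)*34 = (-96/7 + 73)*34 = (415/7)*34 = 14110/7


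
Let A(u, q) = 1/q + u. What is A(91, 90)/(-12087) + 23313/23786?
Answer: 6291437416/6468781095 ≈ 0.97258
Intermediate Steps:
A(u, q) = u + 1/q
A(91, 90)/(-12087) + 23313/23786 = (91 + 1/90)/(-12087) + 23313/23786 = (91 + 1/90)*(-1/12087) + 23313*(1/23786) = (8191/90)*(-1/12087) + 23313/23786 = -8191/1087830 + 23313/23786 = 6291437416/6468781095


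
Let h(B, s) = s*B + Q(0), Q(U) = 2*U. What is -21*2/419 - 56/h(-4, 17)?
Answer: 5152/7123 ≈ 0.72329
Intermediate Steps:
h(B, s) = B*s (h(B, s) = s*B + 2*0 = B*s + 0 = B*s)
-21*2/419 - 56/h(-4, 17) = -21*2/419 - 56/((-4*17)) = -42*1/419 - 56/(-68) = -42/419 - 56*(-1/68) = -42/419 + 14/17 = 5152/7123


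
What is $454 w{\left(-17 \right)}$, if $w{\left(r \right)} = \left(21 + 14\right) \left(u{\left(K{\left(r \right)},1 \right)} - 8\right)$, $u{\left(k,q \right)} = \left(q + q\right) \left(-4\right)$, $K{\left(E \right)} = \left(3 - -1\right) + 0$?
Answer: $-254240$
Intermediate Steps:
$K{\left(E \right)} = 4$ ($K{\left(E \right)} = \left(3 + 1\right) + 0 = 4 + 0 = 4$)
$u{\left(k,q \right)} = - 8 q$ ($u{\left(k,q \right)} = 2 q \left(-4\right) = - 8 q$)
$w{\left(r \right)} = -560$ ($w{\left(r \right)} = \left(21 + 14\right) \left(\left(-8\right) 1 - 8\right) = 35 \left(-8 - 8\right) = 35 \left(-16\right) = -560$)
$454 w{\left(-17 \right)} = 454 \left(-560\right) = -254240$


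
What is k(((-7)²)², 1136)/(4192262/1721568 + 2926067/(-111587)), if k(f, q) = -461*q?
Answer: 50302207504512768/2284810686631 ≈ 22016.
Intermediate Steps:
k(((-7)²)², 1136)/(4192262/1721568 + 2926067/(-111587)) = (-461*1136)/(4192262/1721568 + 2926067/(-111587)) = -523696/(4192262*(1/1721568) + 2926067*(-1/111587)) = -523696/(2096131/860784 - 2926067/111587) = -523696/(-2284810686631/96052304208) = -523696*(-96052304208/2284810686631) = 50302207504512768/2284810686631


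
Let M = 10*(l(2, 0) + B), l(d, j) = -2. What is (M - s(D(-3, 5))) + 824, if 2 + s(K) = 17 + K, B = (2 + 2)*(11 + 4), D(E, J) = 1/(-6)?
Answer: 8335/6 ≈ 1389.2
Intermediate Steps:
D(E, J) = -1/6
B = 60 (B = 4*15 = 60)
M = 580 (M = 10*(-2 + 60) = 10*58 = 580)
s(K) = 15 + K (s(K) = -2 + (17 + K) = 15 + K)
(M - s(D(-3, 5))) + 824 = (580 - (15 - 1/6)) + 824 = (580 - 1*89/6) + 824 = (580 - 89/6) + 824 = 3391/6 + 824 = 8335/6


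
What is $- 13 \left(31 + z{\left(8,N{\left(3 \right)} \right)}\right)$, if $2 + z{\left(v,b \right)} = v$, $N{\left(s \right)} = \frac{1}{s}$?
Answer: $-481$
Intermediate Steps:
$z{\left(v,b \right)} = -2 + v$
$- 13 \left(31 + z{\left(8,N{\left(3 \right)} \right)}\right) = - 13 \left(31 + \left(-2 + 8\right)\right) = - 13 \left(31 + 6\right) = \left(-13\right) 37 = -481$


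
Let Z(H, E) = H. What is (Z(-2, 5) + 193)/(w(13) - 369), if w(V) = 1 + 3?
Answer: -191/365 ≈ -0.52329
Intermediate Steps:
w(V) = 4
(Z(-2, 5) + 193)/(w(13) - 369) = (-2 + 193)/(4 - 369) = 191/(-365) = 191*(-1/365) = -191/365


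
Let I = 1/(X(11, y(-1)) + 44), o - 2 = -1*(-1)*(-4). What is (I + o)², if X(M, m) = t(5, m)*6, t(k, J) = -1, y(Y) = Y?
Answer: 5625/1444 ≈ 3.8954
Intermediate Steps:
X(M, m) = -6 (X(M, m) = -1*6 = -6)
o = -2 (o = 2 - 1*(-1)*(-4) = 2 + 1*(-4) = 2 - 4 = -2)
I = 1/38 (I = 1/(-6 + 44) = 1/38 ≈ 0.026316)
(I + o)² = (1/38 - 2)² = (-75/38)² = 5625/1444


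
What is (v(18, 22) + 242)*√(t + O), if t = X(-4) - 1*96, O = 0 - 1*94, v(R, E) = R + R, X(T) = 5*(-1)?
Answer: 278*I*√195 ≈ 3882.1*I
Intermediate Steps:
X(T) = -5
v(R, E) = 2*R
O = -94 (O = 0 - 94 = -94)
t = -101 (t = -5 - 1*96 = -5 - 96 = -101)
(v(18, 22) + 242)*√(t + O) = (2*18 + 242)*√(-101 - 94) = (36 + 242)*√(-195) = 278*(I*√195) = 278*I*√195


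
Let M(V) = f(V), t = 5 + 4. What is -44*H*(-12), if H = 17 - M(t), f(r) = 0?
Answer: 8976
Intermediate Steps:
t = 9
M(V) = 0
H = 17 (H = 17 - 1*0 = 17 + 0 = 17)
-44*H*(-12) = -44*17*(-12) = -748*(-12) = 8976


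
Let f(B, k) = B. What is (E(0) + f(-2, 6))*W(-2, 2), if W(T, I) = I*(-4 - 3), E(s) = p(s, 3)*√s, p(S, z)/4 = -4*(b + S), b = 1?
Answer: 28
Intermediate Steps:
p(S, z) = -16 - 16*S (p(S, z) = 4*(-4*(1 + S)) = 4*(-4 - 4*S) = -16 - 16*S)
E(s) = √s*(-16 - 16*s) (E(s) = (-16 - 16*s)*√s = √s*(-16 - 16*s))
W(T, I) = -7*I (W(T, I) = I*(-7) = -7*I)
(E(0) + f(-2, 6))*W(-2, 2) = (16*√0*(-1 - 1*0) - 2)*(-7*2) = (16*0*(-1 + 0) - 2)*(-14) = (16*0*(-1) - 2)*(-14) = (0 - 2)*(-14) = -2*(-14) = 28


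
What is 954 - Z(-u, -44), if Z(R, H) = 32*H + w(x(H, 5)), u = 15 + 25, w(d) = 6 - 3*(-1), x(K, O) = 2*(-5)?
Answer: 2353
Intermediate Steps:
x(K, O) = -10
w(d) = 9 (w(d) = 6 + 3 = 9)
u = 40
Z(R, H) = 9 + 32*H (Z(R, H) = 32*H + 9 = 9 + 32*H)
954 - Z(-u, -44) = 954 - (9 + 32*(-44)) = 954 - (9 - 1408) = 954 - 1*(-1399) = 954 + 1399 = 2353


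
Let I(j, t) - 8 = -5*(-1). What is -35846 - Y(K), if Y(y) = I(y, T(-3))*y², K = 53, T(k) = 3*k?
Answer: -72363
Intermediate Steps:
I(j, t) = 13 (I(j, t) = 8 - 5*(-1) = 8 + 5 = 13)
Y(y) = 13*y²
-35846 - Y(K) = -35846 - 13*53² = -35846 - 13*2809 = -35846 - 1*36517 = -35846 - 36517 = -72363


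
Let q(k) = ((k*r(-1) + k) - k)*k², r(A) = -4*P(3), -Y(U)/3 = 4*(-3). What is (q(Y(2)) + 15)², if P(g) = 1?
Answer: 34822918881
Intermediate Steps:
Y(U) = 36 (Y(U) = -12*(-3) = -3*(-12) = 36)
r(A) = -4 (r(A) = -4*1 = -4)
q(k) = -4*k³ (q(k) = ((k*(-4) + k) - k)*k² = ((-4*k + k) - k)*k² = (-3*k - k)*k² = (-4*k)*k² = -4*k³)
(q(Y(2)) + 15)² = (-4*36³ + 15)² = (-4*46656 + 15)² = (-186624 + 15)² = (-186609)² = 34822918881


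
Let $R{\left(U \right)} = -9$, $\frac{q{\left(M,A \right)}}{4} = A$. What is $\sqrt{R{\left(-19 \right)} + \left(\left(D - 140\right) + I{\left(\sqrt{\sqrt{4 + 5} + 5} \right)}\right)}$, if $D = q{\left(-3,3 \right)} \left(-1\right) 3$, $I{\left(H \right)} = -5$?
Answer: $i \sqrt{190} \approx 13.784 i$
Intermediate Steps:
$q{\left(M,A \right)} = 4 A$
$D = -36$ ($D = 4 \cdot 3 \left(-1\right) 3 = 12 \left(-1\right) 3 = \left(-12\right) 3 = -36$)
$\sqrt{R{\left(-19 \right)} + \left(\left(D - 140\right) + I{\left(\sqrt{\sqrt{4 + 5} + 5} \right)}\right)} = \sqrt{-9 - 181} = \sqrt{-190} = i \sqrt{190}$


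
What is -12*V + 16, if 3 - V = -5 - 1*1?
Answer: -92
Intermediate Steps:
V = 9 (V = 3 - (-5 - 1*1) = 3 - (-5 - 1) = 3 - 1*(-6) = 3 + 6 = 9)
-12*V + 16 = -12*9 + 16 = -108 + 16 = -92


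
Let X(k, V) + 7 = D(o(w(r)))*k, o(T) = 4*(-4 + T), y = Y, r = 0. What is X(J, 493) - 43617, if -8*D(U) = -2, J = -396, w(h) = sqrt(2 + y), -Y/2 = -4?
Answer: -43723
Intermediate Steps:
Y = 8 (Y = -2*(-4) = 8)
y = 8
w(h) = sqrt(10) (w(h) = sqrt(2 + 8) = sqrt(10))
o(T) = -16 + 4*T
D(U) = 1/4 (D(U) = -1/8*(-2) = 1/4)
X(k, V) = -7 + k/4
X(J, 493) - 43617 = (-7 + (1/4)*(-396)) - 43617 = (-7 - 99) - 43617 = -106 - 43617 = -43723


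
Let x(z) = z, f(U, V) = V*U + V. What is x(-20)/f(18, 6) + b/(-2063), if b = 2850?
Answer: -183080/117591 ≈ -1.5569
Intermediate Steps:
f(U, V) = V + U*V (f(U, V) = U*V + V = V + U*V)
x(-20)/f(18, 6) + b/(-2063) = -20*1/(6*(1 + 18)) + 2850/(-2063) = -20/(6*19) + 2850*(-1/2063) = -20/114 - 2850/2063 = -20*1/114 - 2850/2063 = -10/57 - 2850/2063 = -183080/117591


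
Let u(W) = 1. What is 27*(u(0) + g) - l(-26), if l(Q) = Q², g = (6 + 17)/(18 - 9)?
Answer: -580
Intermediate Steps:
g = 23/9 ≈ 2.5556
27*(u(0) + g) - l(-26) = 27*(1 + 23/9) - 1*(-26)² = 27*(32/9) - 1*676 = 96 - 676 = -580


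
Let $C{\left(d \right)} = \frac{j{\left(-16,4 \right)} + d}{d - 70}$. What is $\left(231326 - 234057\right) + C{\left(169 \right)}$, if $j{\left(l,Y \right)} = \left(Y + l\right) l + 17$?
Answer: $- \frac{29999}{11} \approx -2727.2$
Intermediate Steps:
$j{\left(l,Y \right)} = 17 + l \left(Y + l\right)$ ($j{\left(l,Y \right)} = l \left(Y + l\right) + 17 = 17 + l \left(Y + l\right)$)
$C{\left(d \right)} = \frac{209 + d}{-70 + d}$ ($C{\left(d \right)} = \frac{\left(17 + \left(-16\right)^{2} + 4 \left(-16\right)\right) + d}{d - 70} = \frac{\left(17 + 256 - 64\right) + d}{-70 + d} = \frac{209 + d}{-70 + d}$)
$\left(231326 - 234057\right) + C{\left(169 \right)} = \left(231326 - 234057\right) + \frac{209 + 169}{-70 + 169} = -2731 + \frac{1}{99} \cdot 378 = -2731 + \frac{42}{11} = - \frac{29999}{11}$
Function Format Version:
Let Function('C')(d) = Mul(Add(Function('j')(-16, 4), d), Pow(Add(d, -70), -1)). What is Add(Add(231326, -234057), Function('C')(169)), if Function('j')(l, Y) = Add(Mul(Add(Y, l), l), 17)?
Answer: Rational(-29999, 11) ≈ -2727.2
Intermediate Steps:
Function('j')(l, Y) = Add(17, Mul(l, Add(Y, l))) (Function('j')(l, Y) = Add(Mul(l, Add(Y, l)), 17) = Add(17, Mul(l, Add(Y, l))))
Function('C')(d) = Mul(Pow(Add(-70, d), -1), Add(209, d)) (Function('C')(d) = Mul(Add(Add(17, Pow(-16, 2), Mul(4, -16)), d), Pow(Add(d, -70), -1)) = Mul(Add(Add(17, 256, -64), d), Pow(Add(-70, d), -1)) = Mul(Add(209, d), Pow(Add(-70, d), -1)) = Mul(Pow(Add(-70, d), -1), Add(209, d)))
Add(Add(231326, -234057), Function('C')(169)) = Add(Add(231326, -234057), Mul(Pow(Add(-70, 169), -1), Add(209, 169))) = Add(-2731, Mul(Pow(99, -1), 378)) = Add(-2731, Mul(Rational(1, 99), 378)) = Add(-2731, Rational(42, 11)) = Rational(-29999, 11)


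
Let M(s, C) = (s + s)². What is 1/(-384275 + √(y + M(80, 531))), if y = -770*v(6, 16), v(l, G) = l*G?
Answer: -76855/29533464789 - 8*I*√755/147667323945 ≈ -2.6023e-6 - 1.4886e-9*I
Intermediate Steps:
v(l, G) = G*l
M(s, C) = 4*s² (M(s, C) = (2*s)² = 4*s²)
y = -73920 (y = -12320*6 = -770*96 = -73920)
1/(-384275 + √(y + M(80, 531))) = 1/(-384275 + √(-73920 + 4*80²)) = 1/(-384275 + √(-73920 + 4*6400)) = 1/(-384275 + √(-73920 + 25600)) = 1/(-384275 + √(-48320)) = 1/(-384275 + 8*I*√755)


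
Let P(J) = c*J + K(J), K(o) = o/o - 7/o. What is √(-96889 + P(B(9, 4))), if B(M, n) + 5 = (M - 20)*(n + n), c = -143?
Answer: I*√722960610/93 ≈ 289.12*I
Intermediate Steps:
K(o) = 1 - 7/o
B(M, n) = -5 + 2*n*(-20 + M) (B(M, n) = -5 + (M - 20)*(n + n) = -5 + (-20 + M)*(2*n) = -5 + 2*n*(-20 + M))
P(J) = -143*J + (-7 + J)/J
√(-96889 + P(B(9, 4))) = √(-96889 + (1 - 143*(-5 - 40*4 + 2*9*4) - 7/(-5 - 40*4 + 2*9*4))) = √(-96889 + (1 - 143*(-5 - 160 + 72) - 7/(-5 - 160 + 72))) = √(-96889 + (1 - 143*(-93) - 7/(-93))) = √(-96889 + (1 + 13299 - 7*(-1/93))) = √(-96889 + (1 + 13299 + 7/93)) = √(-96889 + 1236907/93) = √(-7773770/93) = I*√722960610/93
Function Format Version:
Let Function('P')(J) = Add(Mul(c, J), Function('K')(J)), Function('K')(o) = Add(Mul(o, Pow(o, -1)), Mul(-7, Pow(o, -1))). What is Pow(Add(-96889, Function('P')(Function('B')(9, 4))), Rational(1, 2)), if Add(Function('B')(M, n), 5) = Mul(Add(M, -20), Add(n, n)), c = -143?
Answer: Mul(Rational(1, 93), I, Pow(722960610, Rational(1, 2))) ≈ Mul(289.12, I)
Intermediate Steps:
Function('K')(o) = Add(1, Mul(-7, Pow(o, -1)))
Function('B')(M, n) = Add(-5, Mul(2, n, Add(-20, M))) (Function('B')(M, n) = Add(-5, Mul(Add(M, -20), Add(n, n))) = Add(-5, Mul(Add(-20, M), Mul(2, n))) = Add(-5, Mul(2, n, Add(-20, M))))
Function('P')(J) = Add(Mul(-143, J), Mul(Pow(J, -1), Add(-7, J)))
Pow(Add(-96889, Function('P')(Function('B')(9, 4))), Rational(1, 2)) = Pow(Add(-96889, Add(1, Mul(-143, Add(-5, Mul(-40, 4), Mul(2, 9, 4))), Mul(-7, Pow(Add(-5, Mul(-40, 4), Mul(2, 9, 4)), -1)))), Rational(1, 2)) = Pow(Add(-96889, Add(1, Mul(-143, Add(-5, -160, 72)), Mul(-7, Pow(Add(-5, -160, 72), -1)))), Rational(1, 2)) = Pow(Add(-96889, Add(1, Mul(-143, -93), Mul(-7, Pow(-93, -1)))), Rational(1, 2)) = Pow(Add(-96889, Add(1, 13299, Mul(-7, Rational(-1, 93)))), Rational(1, 2)) = Pow(Add(-96889, Add(1, 13299, Rational(7, 93))), Rational(1, 2)) = Pow(Add(-96889, Rational(1236907, 93)), Rational(1, 2)) = Pow(Rational(-7773770, 93), Rational(1, 2)) = Mul(Rational(1, 93), I, Pow(722960610, Rational(1, 2)))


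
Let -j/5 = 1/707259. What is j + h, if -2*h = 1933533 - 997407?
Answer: -331041769322/707259 ≈ -4.6806e+5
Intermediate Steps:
j = -5/707259 ≈ -7.0695e-6
h = -468063 (h = -(1933533 - 997407)/2 = -½*936126 = -468063)
j + h = -5/707259 - 468063 = -331041769322/707259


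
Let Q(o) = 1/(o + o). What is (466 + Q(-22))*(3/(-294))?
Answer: -2929/616 ≈ -4.7549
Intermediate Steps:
Q(o) = 1/(2*o)
(466 + Q(-22))*(3/(-294)) = (466 + (1/2)/(-22))*(3/(-294)) = (466 + (1/2)*(-1/22))*(3*(-1/294)) = (466 - 1/44)*(-1/98) = (20503/44)*(-1/98) = -2929/616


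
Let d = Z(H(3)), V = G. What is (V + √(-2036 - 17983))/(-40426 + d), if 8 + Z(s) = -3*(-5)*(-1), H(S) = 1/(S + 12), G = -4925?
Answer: 4925/40449 - I*√20019/40449 ≈ 0.12176 - 0.0034979*I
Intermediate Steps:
H(S) = 1/(12 + S)
V = -4925
Z(s) = -23 (Z(s) = -8 - 3*(-5)*(-1) = -8 + 15*(-1) = -8 - 15 = -23)
d = -23
(V + √(-2036 - 17983))/(-40426 + d) = (-4925 + √(-2036 - 17983))/(-40426 - 23) = (-4925 + √(-20019))/(-40449) = (-4925 + I*√20019)*(-1/40449) = 4925/40449 - I*√20019/40449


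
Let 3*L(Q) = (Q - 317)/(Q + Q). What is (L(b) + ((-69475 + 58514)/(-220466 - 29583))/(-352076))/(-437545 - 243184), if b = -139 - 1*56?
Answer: -22537274029159/35058365315898675660 ≈ -6.4285e-7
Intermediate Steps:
b = -195 (b = -139 - 56 = -195)
L(Q) = (-317 + Q)/(6*Q) (L(Q) = ((Q - 317)/(Q + Q))/3 = ((-317 + Q)/((2*Q)))/3 = ((-317 + Q)*(1/(2*Q)))/3 = ((-317 + Q)/(2*Q))/3 = (-317 + Q)/(6*Q))
(L(b) + ((-69475 + 58514)/(-220466 - 29583))/(-352076))/(-437545 - 243184) = ((⅙)*(-317 - 195)/(-195) + ((-69475 + 58514)/(-220466 - 29583))/(-352076))/(-437545 - 243184) = ((⅙)*(-1/195)*(-512) - 10961/(-250049)*(-1/352076))/(-680729) = (256/585 - 10961*(-1/250049)*(-1/352076))*(-1/680729) = (256/585 + (10961/250049)*(-1/352076))*(-1/680729) = (256/585 - 10961/88036251724)*(-1/680729) = (22537274029159/51501207258540)*(-1/680729) = -22537274029159/35058365315898675660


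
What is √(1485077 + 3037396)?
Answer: 9*√55833 ≈ 2126.6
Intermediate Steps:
√(1485077 + 3037396) = √4522473 = 9*√55833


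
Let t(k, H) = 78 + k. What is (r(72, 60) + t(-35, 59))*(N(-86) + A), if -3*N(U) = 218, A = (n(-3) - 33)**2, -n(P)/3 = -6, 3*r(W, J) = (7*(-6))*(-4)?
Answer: 15081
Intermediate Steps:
r(W, J) = 56 (r(W, J) = ((7*(-6))*(-4))/3 = (-42*(-4))/3 = (1/3)*168 = 56)
n(P) = 18 (n(P) = -3*(-6) = 18)
A = 225 (A = (18 - 33)**2 = (-15)**2 = 225)
N(U) = -218/3 (N(U) = -1/3*218 = -218/3)
(r(72, 60) + t(-35, 59))*(N(-86) + A) = (56 + (78 - 35))*(-218/3 + 225) = (56 + 43)*(457/3) = 99*(457/3) = 15081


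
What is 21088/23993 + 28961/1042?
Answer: 716834969/25000706 ≈ 28.673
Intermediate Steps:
21088/23993 + 28961/1042 = 716834969/25000706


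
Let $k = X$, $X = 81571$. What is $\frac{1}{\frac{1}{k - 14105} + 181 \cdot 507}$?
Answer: $\frac{67466}{6191152423} \approx 1.0897 \cdot 10^{-5}$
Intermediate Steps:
$k = 81571$
$\frac{1}{\frac{1}{k - 14105} + 181 \cdot 507} = \frac{1}{\frac{1}{81571 - 14105} + 181 \cdot 507} = \frac{1}{\frac{1}{67466} + 91767} = \frac{1}{\frac{6191152423}{67466}} = \frac{67466}{6191152423}$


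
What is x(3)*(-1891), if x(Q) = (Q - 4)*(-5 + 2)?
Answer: -5673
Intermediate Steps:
x(Q) = 12 - 3*Q (x(Q) = (-4 + Q)*(-3) = 12 - 3*Q)
x(3)*(-1891) = (12 - 3*3)*(-1891) = (12 - 9)*(-1891) = 3*(-1891) = -5673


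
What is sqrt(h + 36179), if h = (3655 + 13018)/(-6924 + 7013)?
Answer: 2*sqrt(72014439)/89 ≈ 190.70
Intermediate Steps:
h = 16673/89 ≈ 187.34
sqrt(h + 36179) = sqrt(16673/89 + 36179) = sqrt(3236604/89) = 2*sqrt(72014439)/89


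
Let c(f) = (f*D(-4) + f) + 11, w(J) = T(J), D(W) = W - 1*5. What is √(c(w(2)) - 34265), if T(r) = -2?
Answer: I*√34238 ≈ 185.04*I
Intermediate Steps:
D(W) = -5 + W (D(W) = W - 5 = -5 + W)
w(J) = -2
c(f) = 11 - 8*f (c(f) = (f*(-5 - 4) + f) + 11 = (f*(-9) + f) + 11 = (-9*f + f) + 11 = -8*f + 11 = 11 - 8*f)
√(c(w(2)) - 34265) = √((11 - 8*(-2)) - 34265) = √((11 + 16) - 34265) = √(27 - 34265) = √(-34238) = I*√34238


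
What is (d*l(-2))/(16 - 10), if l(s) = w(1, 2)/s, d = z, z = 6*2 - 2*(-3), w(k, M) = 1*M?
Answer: -3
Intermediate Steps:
w(k, M) = M
z = 18 (z = 12 + 6 = 18)
d = 18
l(s) = 2/s
(d*l(-2))/(16 - 10) = (18*(2/(-2)))/(16 - 10) = (18*(2*(-1/2)))/6 = (18*(-1))*(1/6) = -18*1/6 = -3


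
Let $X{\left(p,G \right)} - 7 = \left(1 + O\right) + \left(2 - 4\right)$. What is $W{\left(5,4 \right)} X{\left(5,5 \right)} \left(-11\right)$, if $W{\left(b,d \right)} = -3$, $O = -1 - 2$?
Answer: $99$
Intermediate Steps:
$O = -3$ ($O = -1 - 2 = -3$)
$X{\left(p,G \right)} = 3$ ($X{\left(p,G \right)} = 7 + \left(\left(1 - 3\right) + \left(2 - 4\right)\right) = 7 + \left(-2 + \left(2 - 4\right)\right) = 7 - 4 = 3$)
$W{\left(5,4 \right)} X{\left(5,5 \right)} \left(-11\right) = \left(-3\right) 3 \left(-11\right) = \left(-9\right) \left(-11\right) = 99$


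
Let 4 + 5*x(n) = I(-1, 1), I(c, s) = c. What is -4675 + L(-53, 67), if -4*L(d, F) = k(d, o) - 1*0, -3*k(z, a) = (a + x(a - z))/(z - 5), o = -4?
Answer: -3253795/696 ≈ -4675.0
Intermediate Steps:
x(n) = -1 (x(n) = -⅘ + (⅕)*(-1) = -⅘ - ⅕ = -1)
k(z, a) = -(-1 + a)/(3*(-5 + z)) (k(z, a) = -(a - 1)/(3*(z - 5)) = -(-1 + a)/(3*(-5 + z)))
L(d, F) = -5/(12*(-5 + d)) (L(d, F) = -((1 - 1*(-4))/(3*(-5 + d)) - 1*0)/4 = -((1 + 4)/(3*(-5 + d)) + 0)/4 = -((⅓)*5/(-5 + d) + 0)/4 = -(5/(3*(-5 + d)) + 0)/4 = -5/(12*(-5 + d)))
-4675 + L(-53, 67) = -4675 - 5/(-60 + 12*(-53)) = -4675 - 5/(-60 - 636) = -4675 - 5/(-696) = -4675 - 5*(-1/696) = -4675 + 5/696 = -3253795/696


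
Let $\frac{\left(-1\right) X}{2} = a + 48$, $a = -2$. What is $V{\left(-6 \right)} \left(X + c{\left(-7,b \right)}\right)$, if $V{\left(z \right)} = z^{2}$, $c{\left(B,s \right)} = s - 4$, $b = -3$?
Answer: $-3564$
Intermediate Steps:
$c{\left(B,s \right)} = -4 + s$
$X = -92$ ($X = - 2 \left(-2 + 48\right) = \left(-2\right) 46 = -92$)
$V{\left(-6 \right)} \left(X + c{\left(-7,b \right)}\right) = \left(-6\right)^{2} \left(-92 - 7\right) = 36 \left(-92 - 7\right) = 36 \left(-99\right) = -3564$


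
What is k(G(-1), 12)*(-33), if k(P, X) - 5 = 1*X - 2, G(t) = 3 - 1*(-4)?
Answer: -495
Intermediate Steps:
G(t) = 7 (G(t) = 3 + 4 = 7)
k(P, X) = 3 + X (k(P, X) = 5 + (1*X - 2) = 5 + (X - 2) = 5 + (-2 + X) = 3 + X)
k(G(-1), 12)*(-33) = (3 + 12)*(-33) = 15*(-33) = -495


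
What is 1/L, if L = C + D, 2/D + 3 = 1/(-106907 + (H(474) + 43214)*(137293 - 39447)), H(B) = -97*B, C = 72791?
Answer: 405829877/29540492023456 ≈ 1.3738e-5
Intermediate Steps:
D = -270553251/405829877 (D = 2/(-3 + 1/(-106907 + (-97*474 + 43214)*(137293 - 39447))) = 2/(-3 + 1/(-106907 + (-45978 + 43214)*97846)) = 2/(-3 + 1/(-106907 - 2764*97846)) = 2/(-3 + 1/(-106907 - 270446344)) = 2/(-3 + 1/(-270553251)) = 2/(-3 - 1/270553251) = 2/(-811659754/270553251) = 2*(-270553251/811659754) = -270553251/405829877 ≈ -0.66667)
L = 29540492023456/405829877 (L = 72791 - 270553251/405829877 = 29540492023456/405829877 ≈ 72790.)
1/L = 1/(29540492023456/405829877) = 405829877/29540492023456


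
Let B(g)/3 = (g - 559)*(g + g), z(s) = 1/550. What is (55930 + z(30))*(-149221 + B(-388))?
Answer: 12645407069579/110 ≈ 1.1496e+11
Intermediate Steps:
z(s) = 1/550
B(g) = 6*g*(-559 + g) (B(g) = 3*((g - 559)*(g + g)) = 3*((-559 + g)*(2*g)) = 3*(2*g*(-559 + g)) = 6*g*(-559 + g))
(55930 + z(30))*(-149221 + B(-388)) = (55930 + 1/550)*(-149221 + 6*(-388)*(-559 - 388)) = 30761501*(-149221 + 6*(-388)*(-947))/550 = 30761501*(-149221 + 2204616)/550 = (30761501/550)*2055395 = 12645407069579/110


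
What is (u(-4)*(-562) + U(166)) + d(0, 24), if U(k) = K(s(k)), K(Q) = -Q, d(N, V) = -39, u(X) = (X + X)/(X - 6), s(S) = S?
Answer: -3273/5 ≈ -654.60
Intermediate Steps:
u(X) = 2*X/(-6 + X) (u(X) = (2*X)/(-6 + X) = 2*X/(-6 + X))
U(k) = -k
(u(-4)*(-562) + U(166)) + d(0, 24) = ((2*(-4)/(-6 - 4))*(-562) - 1*166) - 39 = ((2*(-4)/(-10))*(-562) - 166) - 39 = ((2*(-4)*(-1/10))*(-562) - 166) - 39 = ((4/5)*(-562) - 166) - 39 = (-2248/5 - 166) - 39 = -3078/5 - 39 = -3273/5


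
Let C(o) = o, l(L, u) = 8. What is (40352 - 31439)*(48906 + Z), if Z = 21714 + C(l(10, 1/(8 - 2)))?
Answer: 629507364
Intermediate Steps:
Z = 21722 (Z = 21714 + 8 = 21722)
(40352 - 31439)*(48906 + Z) = (40352 - 31439)*(48906 + 21722) = 8913*70628 = 629507364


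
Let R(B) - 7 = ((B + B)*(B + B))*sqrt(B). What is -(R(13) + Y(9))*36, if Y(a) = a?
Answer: -576 - 24336*sqrt(13) ≈ -88321.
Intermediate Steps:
R(B) = 7 + 4*B**(5/2) (R(B) = 7 + ((B + B)*(B + B))*sqrt(B) = 7 + ((2*B)*(2*B))*sqrt(B) = 7 + (4*B**2)*sqrt(B) = 7 + 4*B**(5/2))
-(R(13) + Y(9))*36 = -((7 + 4*13**(5/2)) + 9)*36 = -((7 + 4*(169*sqrt(13))) + 9)*36 = -((7 + 676*sqrt(13)) + 9)*36 = -(16 + 676*sqrt(13))*36 = -(576 + 24336*sqrt(13)) = -576 - 24336*sqrt(13)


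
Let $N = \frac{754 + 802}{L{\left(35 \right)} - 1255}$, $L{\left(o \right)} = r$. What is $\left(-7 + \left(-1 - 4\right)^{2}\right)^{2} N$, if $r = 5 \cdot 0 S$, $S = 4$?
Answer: $- \frac{504144}{1255} \approx -401.71$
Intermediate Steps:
$r = 0$ ($r = 5 \cdot 0 \cdot 4 = 0 \cdot 4 = 0$)
$L{\left(o \right)} = 0$
$N = - \frac{1556}{1255}$ ($N = \frac{754 + 802}{0 - 1255} = \frac{1556}{-1255} = 1556 \left(- \frac{1}{1255}\right) = - \frac{1556}{1255} \approx -1.2398$)
$\left(-7 + \left(-1 - 4\right)^{2}\right)^{2} N = \left(-7 + \left(-1 - 4\right)^{2}\right)^{2} \left(- \frac{1556}{1255}\right) = \left(-7 + \left(-5\right)^{2}\right)^{2} \left(- \frac{1556}{1255}\right) = \left(-7 + 25\right)^{2} \left(- \frac{1556}{1255}\right) = 18^{2} \left(- \frac{1556}{1255}\right) = 324 \left(- \frac{1556}{1255}\right) = - \frac{504144}{1255}$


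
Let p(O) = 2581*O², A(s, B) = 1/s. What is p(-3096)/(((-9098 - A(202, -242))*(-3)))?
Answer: 555263042688/612599 ≈ 9.0641e+5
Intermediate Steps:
p(-3096)/(((-9098 - A(202, -242))*(-3))) = (2581*(-3096)²)/(((-9098 - 1/202)*(-3))) = (2581*9585216)/(((-9098 - 1*1/202)*(-3))) = 24739442496/(((-9098 - 1/202)*(-3))) = 24739442496/((-1837797/202*(-3))) = 24739442496/(5513391/202) = 24739442496*(202/5513391) = 555263042688/612599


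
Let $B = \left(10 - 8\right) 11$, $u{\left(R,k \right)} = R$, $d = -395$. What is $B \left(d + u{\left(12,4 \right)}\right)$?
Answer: $-8426$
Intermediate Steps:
$B = 22$ ($B = 2 \cdot 11 = 22$)
$B \left(d + u{\left(12,4 \right)}\right) = 22 \left(-395 + 12\right) = 22 \left(-383\right) = -8426$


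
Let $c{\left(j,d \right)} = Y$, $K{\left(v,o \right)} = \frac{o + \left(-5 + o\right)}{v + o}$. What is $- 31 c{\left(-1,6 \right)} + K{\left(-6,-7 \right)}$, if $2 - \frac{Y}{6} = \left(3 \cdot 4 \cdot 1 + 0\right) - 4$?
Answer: $\frac{14527}{13} \approx 1117.5$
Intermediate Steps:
$K{\left(v,o \right)} = \frac{-5 + 2 o}{o + v}$
$Y = -36$ ($Y = 12 - 6 \left(\left(3 \cdot 4 \cdot 1 + 0\right) - 4\right) = 12 - 6 \left(\left(12 \cdot 1 + 0\right) - 4\right) = 12 - 6 \left(\left(12 + 0\right) - 4\right) = 12 - 6 \left(12 - 4\right) = 12 - 48 = -36$)
$c{\left(j,d \right)} = -36$
$- 31 c{\left(-1,6 \right)} + K{\left(-6,-7 \right)} = \left(-31\right) \left(-36\right) + \frac{-5 + 2 \left(-7\right)}{-7 - 6} = 1116 + \frac{-5 - 14}{-13} = 1116 - - \frac{19}{13} = 1116 + \frac{19}{13} = \frac{14527}{13}$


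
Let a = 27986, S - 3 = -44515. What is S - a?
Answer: -72498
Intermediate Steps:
S = -44512 (S = 3 - 44515 = -44512)
S - a = -44512 - 1*27986 = -44512 - 27986 = -72498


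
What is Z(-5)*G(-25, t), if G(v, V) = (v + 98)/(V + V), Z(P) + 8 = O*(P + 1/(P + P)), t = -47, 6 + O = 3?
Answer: -5329/940 ≈ -5.6692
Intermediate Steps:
O = -3 (O = -6 + 3 = -3)
Z(P) = -8 - 3*P - 3/(2*P) (Z(P) = -8 - 3*(P + 1/(P + P)) = -8 - 3*(P + 1/(2*P)) = -8 + (-3*P - 3/(2*P)) = -8 - 3*P - 3/(2*P))
G(v, V) = (98 + v)/(2*V) (G(v, V) = (98 + v)/((2*V)) = (98 + v)*(1/(2*V)) = (98 + v)/(2*V))
Z(-5)*G(-25, t) = (-8 - 3*(-5) - 3/2/(-5))*((1/2)*(98 - 25)/(-47)) = (-8 + 15 - 3/2*(-1/5))*((1/2)*(-1/47)*73) = (-8 + 15 + 3/10)*(-73/94) = (73/10)*(-73/94) = -5329/940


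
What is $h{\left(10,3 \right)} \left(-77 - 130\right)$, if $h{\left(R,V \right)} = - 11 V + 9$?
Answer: $4968$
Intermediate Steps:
$h{\left(R,V \right)} = 9 - 11 V$
$h{\left(10,3 \right)} \left(-77 - 130\right) = \left(9 - 33\right) \left(-77 - 130\right) = \left(9 - 33\right) \left(-207\right) = \left(-24\right) \left(-207\right) = 4968$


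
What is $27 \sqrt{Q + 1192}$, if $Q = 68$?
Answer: $162 \sqrt{35} \approx 958.41$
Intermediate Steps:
$27 \sqrt{Q + 1192} = 27 \sqrt{68 + 1192} = 27 \sqrt{1260} = 27 \cdot 6 \sqrt{35} = 162 \sqrt{35}$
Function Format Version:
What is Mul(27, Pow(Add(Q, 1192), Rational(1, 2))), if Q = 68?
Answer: Mul(162, Pow(35, Rational(1, 2))) ≈ 958.41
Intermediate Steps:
Mul(27, Pow(Add(Q, 1192), Rational(1, 2))) = Mul(27, Pow(Add(68, 1192), Rational(1, 2))) = Mul(27, Pow(1260, Rational(1, 2))) = Mul(27, Mul(6, Pow(35, Rational(1, 2)))) = Mul(162, Pow(35, Rational(1, 2)))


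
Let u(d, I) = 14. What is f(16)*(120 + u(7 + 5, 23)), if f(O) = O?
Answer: 2144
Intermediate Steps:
f(16)*(120 + u(7 + 5, 23)) = 16*(120 + 14) = 16*134 = 2144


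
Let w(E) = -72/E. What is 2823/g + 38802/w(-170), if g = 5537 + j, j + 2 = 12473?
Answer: 4949462249/54024 ≈ 91616.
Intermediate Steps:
j = 12471 (j = -2 + 12473 = 12471)
g = 18008 (g = 5537 + 12471 = 18008)
2823/g + 38802/w(-170) = 2823/18008 + 38802/((-72/(-170))) = 2823*(1/18008) + 38802/((-72*(-1/170))) = 2823/18008 + 38802/(36/85) = 2823/18008 + 38802*(85/36) = 2823/18008 + 549695/6 = 4949462249/54024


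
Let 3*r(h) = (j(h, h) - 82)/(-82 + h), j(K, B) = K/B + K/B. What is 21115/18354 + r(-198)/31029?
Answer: 655179083/569506266 ≈ 1.1504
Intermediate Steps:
j(K, B) = 2*K/B
r(h) = -80/(3*(-82 + h)) (r(h) = ((2*h/h - 82)/(-82 + h))/3 = ((2 - 82)/(-82 + h))/3 = (-80/(-82 + h))/3 = -80/(3*(-82 + h)))
21115/18354 + r(-198)/31029 = 21115/18354 - 80/(-246 + 3*(-198))/31029 = 21115*(1/18354) - 80/(-246 - 594)*(1/31029) = 21115/18354 - 80/(-840)*(1/31029) = 21115/18354 - 80*(-1/840)*(1/31029) = 21115/18354 + (2/21)*(1/31029) = 21115/18354 + 2/651609 = 655179083/569506266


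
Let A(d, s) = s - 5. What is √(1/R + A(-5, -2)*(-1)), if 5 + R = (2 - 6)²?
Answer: √858/11 ≈ 2.6629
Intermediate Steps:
A(d, s) = -5 + s
R = 11 (R = -5 + (2 - 6)² = -5 + (-4)² = -5 + 16 = 11)
√(1/R + A(-5, -2)*(-1)) = √(1/11 + (-5 - 2)*(-1)) = √(1/11 - 7*(-1)) = √(1/11 + 7) = √(78/11) = √858/11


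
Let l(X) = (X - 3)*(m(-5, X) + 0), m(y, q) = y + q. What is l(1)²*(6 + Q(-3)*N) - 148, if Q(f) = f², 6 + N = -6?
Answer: -6676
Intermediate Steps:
N = -12 (N = -6 - 6 = -12)
m(y, q) = q + y
l(X) = (-5 + X)*(-3 + X) (l(X) = (X - 3)*((X - 5) + 0) = (-3 + X)*((-5 + X) + 0) = (-3 + X)*(-5 + X) = (-5 + X)*(-3 + X))
l(1)²*(6 + Q(-3)*N) - 148 = ((-5 + 1)*(-3 + 1))²*(6 + (-3)²*(-12)) - 148 = (-4*(-2))²*(6 + 9*(-12)) - 148 = 8²*(6 - 108) - 148 = 64*(-102) - 148 = -6528 - 148 = -6676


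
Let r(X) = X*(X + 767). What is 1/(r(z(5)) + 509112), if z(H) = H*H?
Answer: 1/528912 ≈ 1.8907e-6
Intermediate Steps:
z(H) = H²
r(X) = X*(767 + X)
1/(r(z(5)) + 509112) = 1/(5²*(767 + 5²) + 509112) = 1/(25*(767 + 25) + 509112) = 1/(25*792 + 509112) = 1/(19800 + 509112) = 1/528912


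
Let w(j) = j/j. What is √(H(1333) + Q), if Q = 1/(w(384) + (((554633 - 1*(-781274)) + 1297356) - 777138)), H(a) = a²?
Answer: √6121744606823713890/1856126 ≈ 1333.0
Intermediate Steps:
w(j) = 1
Q = 1/1856126 (Q = 1/(1 + (((554633 - 1*(-781274)) + 1297356) - 777138)) = 1/(1 + (((554633 + 781274) + 1297356) - 777138)) = 1/(1 + ((1335907 + 1297356) - 777138)) = 1/(1 + (2633263 - 777138)) = 1/(1 + 1856125) = 1/1856126 ≈ 5.3876e-7)
√(H(1333) + Q) = √(1333² + 1/1856126) = √(1776889 + 1/1856126) = √(3298129872015/1856126) = √6121744606823713890/1856126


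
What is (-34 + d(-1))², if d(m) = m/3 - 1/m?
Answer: 10000/9 ≈ 1111.1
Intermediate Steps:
d(m) = -1/m + m/3 (d(m) = m*(⅓) - 1/m = m/3 - 1/m = -1/m + m/3)
(-34 + d(-1))² = (-34 + (-1/(-1) + (⅓)*(-1)))² = (-34 + (-1*(-1) - ⅓))² = (-34 + (1 - ⅓))² = (-34 + ⅔)² = (-100/3)² = 10000/9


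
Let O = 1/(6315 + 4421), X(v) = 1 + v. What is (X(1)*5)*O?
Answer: 5/5368 ≈ 0.00093145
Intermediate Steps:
O = 1/10736 ≈ 9.3145e-5
(X(1)*5)*O = ((1 + 1)*5)*(1/10736) = (2*5)*(1/10736) = 10*(1/10736) = 5/5368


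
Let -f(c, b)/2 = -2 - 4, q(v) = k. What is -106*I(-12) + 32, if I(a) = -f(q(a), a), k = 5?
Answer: 1304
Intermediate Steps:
q(v) = 5
f(c, b) = 12 (f(c, b) = -2*(-2 - 4) = -2*(-6) = 12)
I(a) = -12 (I(a) = -1*12 = -12)
-106*I(-12) + 32 = -106*(-12) + 32 = 1272 + 32 = 1304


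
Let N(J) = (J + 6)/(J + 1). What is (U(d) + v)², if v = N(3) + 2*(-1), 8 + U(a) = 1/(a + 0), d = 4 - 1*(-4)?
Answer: 3721/64 ≈ 58.141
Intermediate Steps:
d = 8 (d = 4 + 4 = 8)
U(a) = -8 + 1/a (U(a) = -8 + 1/(a + 0) = -8 + 1/a)
N(J) = (6 + J)/(1 + J)
v = ¼ (v = (6 + 3)/(1 + 3) + 2*(-1) = 9/4 - 2 = ¼ ≈ 0.25000)
(U(d) + v)² = ((-8 + 1/8) + ¼)² = ((-8 + ⅛) + ¼)² = (-63/8 + ¼)² = (-61/8)² = 3721/64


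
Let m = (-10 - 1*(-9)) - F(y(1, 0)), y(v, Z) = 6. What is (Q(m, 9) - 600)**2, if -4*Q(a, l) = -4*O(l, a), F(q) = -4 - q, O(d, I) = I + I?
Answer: 338724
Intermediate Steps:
O(d, I) = 2*I
m = 9 (m = (-10 - 1*(-9)) - (-4 - 1*6) = (-10 + 9) - (-4 - 6) = -1 - 1*(-10) = -1 + 10 = 9)
Q(a, l) = 2*a (Q(a, l) = -(-1)*2*a = -(-2)*a = 2*a)
(Q(m, 9) - 600)**2 = (2*9 - 600)**2 = (18 - 600)**2 = (-582)**2 = 338724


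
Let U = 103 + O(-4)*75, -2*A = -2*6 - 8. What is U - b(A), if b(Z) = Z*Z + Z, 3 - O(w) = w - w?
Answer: 218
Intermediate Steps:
O(w) = 3 (O(w) = 3 - (w - w) = 3 - 1*0 = 3 + 0 = 3)
A = 10 (A = -(-2*6 - 8)/2 = -(-12 - 8)/2 = -½*(-20) = 10)
U = 328 (U = 103 + 3*75 = 103 + 225 = 328)
b(Z) = Z + Z² (b(Z) = Z² + Z = Z + Z²)
U - b(A) = 328 - 10*(1 + 10) = 328 - 10*11 = 328 - 1*110 = 328 - 110 = 218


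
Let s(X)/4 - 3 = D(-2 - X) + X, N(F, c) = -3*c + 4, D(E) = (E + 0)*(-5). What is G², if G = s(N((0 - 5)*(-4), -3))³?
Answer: 2325992456359936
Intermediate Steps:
D(E) = -5*E (D(E) = E*(-5) = -5*E)
N(F, c) = 4 - 3*c
s(X) = 52 + 24*X (s(X) = 12 + 4*(-5*(-2 - X) + X) = 12 + 4*((10 + 5*X) + X) = 12 + 4*(10 + 6*X) = 12 + (40 + 24*X) = 52 + 24*X)
G = 48228544 (G = (52 + 24*(4 - 3*(-3)))³ = (52 + 24*(4 + 9))³ = (52 + 24*13)³ = (52 + 312)³ = 364³ = 48228544)
G² = 48228544² = 2325992456359936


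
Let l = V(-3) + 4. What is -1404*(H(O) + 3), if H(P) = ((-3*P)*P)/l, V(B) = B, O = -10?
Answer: 416988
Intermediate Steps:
l = 1 (l = -3 + 4 = 1)
H(P) = -3*P² (H(P) = ((-3*P)*P)/1 = -3*P²*1 = -3*P²)
-1404*(H(O) + 3) = -1404*(-3*(-10)² + 3) = -1404*(-3*100 + 3) = -1404*(-300 + 3) = -1404*(-297) = 416988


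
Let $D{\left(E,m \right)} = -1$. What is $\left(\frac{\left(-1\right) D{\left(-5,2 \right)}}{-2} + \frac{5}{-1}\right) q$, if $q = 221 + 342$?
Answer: $- \frac{6193}{2} \approx -3096.5$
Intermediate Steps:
$q = 563$
$\left(\frac{\left(-1\right) D{\left(-5,2 \right)}}{-2} + \frac{5}{-1}\right) q = \left(\frac{\left(-1\right) \left(-1\right)}{-2} + \frac{5}{-1}\right) 563 = \left(1 \left(- \frac{1}{2}\right) + 5 \left(-1\right)\right) 563 = \left(- \frac{1}{2} - 5\right) 563 = \left(- \frac{11}{2}\right) 563 = - \frac{6193}{2}$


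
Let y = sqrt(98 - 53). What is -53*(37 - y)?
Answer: -1961 + 159*sqrt(5) ≈ -1605.5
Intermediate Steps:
y = 3*sqrt(5) (y = sqrt(45) = 3*sqrt(5) ≈ 6.7082)
-53*(37 - y) = -53*(37 - 3*sqrt(5)) = -1961 + 159*sqrt(5)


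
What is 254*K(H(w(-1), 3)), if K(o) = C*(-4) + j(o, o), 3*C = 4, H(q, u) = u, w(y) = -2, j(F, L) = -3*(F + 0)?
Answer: -10922/3 ≈ -3640.7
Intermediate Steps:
j(F, L) = -3*F
C = 4/3 (C = (1/3)*4 = 4/3 ≈ 1.3333)
K(o) = -16/3 - 3*o (K(o) = (4/3)*(-4) - 3*o = -16/3 - 3*o)
254*K(H(w(-1), 3)) = 254*(-16/3 - 3*3) = 254*(-16/3 - 9) = 254*(-43/3) = -10922/3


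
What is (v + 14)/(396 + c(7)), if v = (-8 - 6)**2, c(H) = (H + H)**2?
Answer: 105/296 ≈ 0.35473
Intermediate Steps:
c(H) = 4*H**2 (c(H) = (2*H)**2 = 4*H**2)
v = 196 (v = (-14)**2 = 196)
(v + 14)/(396 + c(7)) = (196 + 14)/(396 + 4*7**2) = 210/(396 + 4*49) = 210/(396 + 196) = 210/592 = 210*(1/592) = 105/296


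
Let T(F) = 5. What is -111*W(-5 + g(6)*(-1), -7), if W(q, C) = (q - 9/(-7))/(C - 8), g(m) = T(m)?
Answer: -2257/35 ≈ -64.486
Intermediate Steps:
g(m) = 5
W(q, C) = (9/7 + q)/(-8 + C) (W(q, C) = (q - 9*(-1/7))/(-8 + C) = (q + 9/7)/(-8 + C) = (9/7 + q)/(-8 + C))
-111*W(-5 + g(6)*(-1), -7) = -111*(9/7 + (-5 + 5*(-1)))/(-8 - 7) = -111*(9/7 + (-5 - 5))/(-15) = -(-37)*(9/7 - 10)/5 = -(-37)*(-61)/(5*7) = -111*61/105 = -2257/35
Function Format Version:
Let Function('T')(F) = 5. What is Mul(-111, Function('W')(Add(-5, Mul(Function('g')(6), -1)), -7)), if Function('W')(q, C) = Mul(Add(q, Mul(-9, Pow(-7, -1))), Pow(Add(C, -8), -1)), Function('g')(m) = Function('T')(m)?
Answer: Rational(-2257, 35) ≈ -64.486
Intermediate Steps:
Function('g')(m) = 5
Function('W')(q, C) = Mul(Pow(Add(-8, C), -1), Add(Rational(9, 7), q)) (Function('W')(q, C) = Mul(Add(q, Mul(-9, Rational(-1, 7))), Pow(Add(-8, C), -1)) = Mul(Add(q, Rational(9, 7)), Pow(Add(-8, C), -1)) = Mul(Add(Rational(9, 7), q), Pow(Add(-8, C), -1)) = Mul(Pow(Add(-8, C), -1), Add(Rational(9, 7), q)))
Mul(-111, Function('W')(Add(-5, Mul(Function('g')(6), -1)), -7)) = Mul(-111, Mul(Pow(Add(-8, -7), -1), Add(Rational(9, 7), Add(-5, Mul(5, -1))))) = Mul(-111, Mul(Pow(-15, -1), Add(Rational(9, 7), Add(-5, -5)))) = Mul(-111, Mul(Rational(-1, 15), Add(Rational(9, 7), -10))) = Mul(-111, Mul(Rational(-1, 15), Rational(-61, 7))) = Mul(-111, Rational(61, 105)) = Rational(-2257, 35)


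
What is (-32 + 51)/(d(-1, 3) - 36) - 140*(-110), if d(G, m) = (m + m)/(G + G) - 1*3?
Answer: 646781/42 ≈ 15400.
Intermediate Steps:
d(G, m) = -3 + m/G (d(G, m) = (2*m)/((2*G)) - 3 = (2*m)*(1/(2*G)) - 3 = m/G - 3 = -3 + m/G)
(-32 + 51)/(d(-1, 3) - 36) - 140*(-110) = (-32 + 51)/((-3 + 3/(-1)) - 36) - 140*(-110) = 19/((-3 + 3*(-1)) - 36) + 15400 = 19/((-3 - 3) - 36) + 15400 = 19/(-6 - 36) + 15400 = 19/(-42) + 15400 = 19*(-1/42) + 15400 = -19/42 + 15400 = 646781/42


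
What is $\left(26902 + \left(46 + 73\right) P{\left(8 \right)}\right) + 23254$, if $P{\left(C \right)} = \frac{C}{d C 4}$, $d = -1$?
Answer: $\frac{200505}{4} \approx 50126.0$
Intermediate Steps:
$P{\left(C \right)} = - \frac{1}{4}$ ($P{\left(C \right)} = \frac{C}{- C 4} = \frac{C}{\left(-4\right) C} = C \left(- \frac{1}{4 C}\right) = - \frac{1}{4}$)
$\left(26902 + \left(46 + 73\right) P{\left(8 \right)}\right) + 23254 = \left(26902 + \left(46 + 73\right) \left(- \frac{1}{4}\right)\right) + 23254 = \left(26902 + 119 \left(- \frac{1}{4}\right)\right) + 23254 = \left(26902 - \frac{119}{4}\right) + 23254 = \frac{107489}{4} + 23254 = \frac{200505}{4}$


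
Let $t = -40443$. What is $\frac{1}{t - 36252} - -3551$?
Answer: $\frac{272343944}{76695} \approx 3551.0$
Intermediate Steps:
$\frac{1}{t - 36252} - -3551 = \frac{1}{-40443 - 36252} - -3551 = \frac{1}{-76695} + \left(-15262 + 18813\right) = - \frac{1}{76695} + 3551 = \frac{272343944}{76695}$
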